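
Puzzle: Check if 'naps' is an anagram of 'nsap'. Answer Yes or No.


Sorted letters of 'naps': 'anps'
Sorted letters of 'nsap': 'anps'
They match.

Yes


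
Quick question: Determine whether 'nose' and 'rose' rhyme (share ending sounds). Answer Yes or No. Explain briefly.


Rime (stressed vowel + following sounds) of 'nose': -ose = /oʊz/
Rime of 'rose': -ose = /oʊz/
/oʊz/ and /oʊz/ are the same ending sound, so the words rhyme.

Yes


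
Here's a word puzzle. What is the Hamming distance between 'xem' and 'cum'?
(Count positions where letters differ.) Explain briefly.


Alignment:
Position 1: 'x' vs 'c' = DIFFER
Position 2: 'e' vs 'u' = DIFFER
Position 3: 'm' vs 'm' = match
Total differences: 2

2


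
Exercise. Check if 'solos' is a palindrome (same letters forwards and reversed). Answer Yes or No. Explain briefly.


Forward: 'solos'
Reversed: 'solos'
They are identical.

Yes


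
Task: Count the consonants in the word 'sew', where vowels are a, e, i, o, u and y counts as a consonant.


Consonants in 'sew': s, w = 2 consonants.

2


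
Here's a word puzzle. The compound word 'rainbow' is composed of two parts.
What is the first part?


Split 'rainbow' into 'rain' + 'bow'. The first part is 'rain'.

rain


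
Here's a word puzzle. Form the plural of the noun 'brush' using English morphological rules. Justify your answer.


Apply rule: Add -es (sibilant/fricative ending). 'brush' becomes 'brushes'.

brushes


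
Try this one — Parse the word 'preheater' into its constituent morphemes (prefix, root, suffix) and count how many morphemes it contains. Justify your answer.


Step 1: Identify prefix: 'pre' (meaning: before)
Step 2: Identify root: 'heat'
Step 3: Identify suffix(es): 'er'
Decomposition: pre- (prefix: before) + heat (root) + -er (suffix: one who)
Total morphemes: 3

3 morphemes (pre- (prefix: before) + heat (root) + -er (suffix: one who))


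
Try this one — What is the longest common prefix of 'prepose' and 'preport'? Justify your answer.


Compare from the start: 5 characters match: 'prepo'. Mismatch at position 6: 's' vs 'r'.

prepo


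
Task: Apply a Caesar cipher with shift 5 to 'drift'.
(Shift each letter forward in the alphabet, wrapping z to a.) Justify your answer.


Shift each letter by 5: d -> i, r -> w, i -> n, f -> k, t -> y. Result: 'iwnky'.

iwnky


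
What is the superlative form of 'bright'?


Apply superlative formation (add -est): 'bright' -> 'brightest'.

brightest


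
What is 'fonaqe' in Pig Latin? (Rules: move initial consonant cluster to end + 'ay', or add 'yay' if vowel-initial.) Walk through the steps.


'fonaqe': move consonant cluster 'f' to end and add 'ay': 'onaqefay'.

onaqefay


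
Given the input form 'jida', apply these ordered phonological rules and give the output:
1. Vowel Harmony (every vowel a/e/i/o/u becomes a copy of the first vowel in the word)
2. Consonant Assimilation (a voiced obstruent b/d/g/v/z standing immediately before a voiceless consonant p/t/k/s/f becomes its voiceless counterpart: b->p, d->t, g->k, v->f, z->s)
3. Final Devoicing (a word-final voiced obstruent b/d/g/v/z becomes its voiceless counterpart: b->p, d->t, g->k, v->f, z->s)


Starting form: 'jida'
Rule 1: Vowel Harmony: all vowels become 'i' (matching first vowel). 'jida' -> 'jidi'
Rule 2: Consonant Assimilation: no voiced obstruent (b/d/g/v/z) stands immediately before a voiceless consonant (p/t/k/s/f). No change.
Rule 3: Final Devoicing: the word ends in the vowel 'i', not a consonant. No change.
Final form: 'jidi'

jidi


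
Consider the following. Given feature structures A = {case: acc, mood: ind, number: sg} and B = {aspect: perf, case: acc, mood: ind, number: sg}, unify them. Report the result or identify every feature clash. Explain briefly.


Compare features:
aspect: A=_ vs B=perf -> unified: perf
case: A=acc vs B=acc -> unified: acc
mood: A=ind vs B=ind -> unified: ind
number: A=sg vs B=sg -> unified: sg
No clashes found.

Unified: {aspect: perf, case: acc, mood: ind, number: sg}


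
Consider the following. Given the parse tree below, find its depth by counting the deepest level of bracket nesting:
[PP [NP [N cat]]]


Count bracket nesting levels:
'[' at pos 0: depth = 1
'[' at pos 4: depth = 2
'[' at pos 8: depth = 3
Maximum depth reached: 3

3


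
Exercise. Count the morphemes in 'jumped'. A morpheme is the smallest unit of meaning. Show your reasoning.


Decomposition: jump (root) + -ed (suffix) = 2 morpheme(s)

2 morphemes


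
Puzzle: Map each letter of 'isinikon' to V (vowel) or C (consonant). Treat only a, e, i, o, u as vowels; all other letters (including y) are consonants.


Letter mapping: i = V, s = C, i = V, n = C, i = V, k = C, o = V, n = C.

VCVCVCVC


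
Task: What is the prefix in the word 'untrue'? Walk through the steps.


The word 'untrue' = 'un' (prefix) + 'true' (root). The prefix is 'un'.

un


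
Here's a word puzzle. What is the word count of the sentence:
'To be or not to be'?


Split into words: To | be | or | not | to | be = 6 words.

6


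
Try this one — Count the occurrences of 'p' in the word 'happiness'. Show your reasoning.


Letter 'p' in 'happiness': found at position(s) 3, 4 = 2 occurrence(s).

2


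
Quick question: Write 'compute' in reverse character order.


Reverse 'compute' character by character: 'etupmoc'.

etupmoc


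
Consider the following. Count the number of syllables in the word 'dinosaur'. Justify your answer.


Break 'dinosaur' into syllables: di-no-saur -> di | no | saur = 3 syllables

3 syllables


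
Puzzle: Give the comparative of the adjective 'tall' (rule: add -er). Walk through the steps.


Apply comparative formation (add -er): 'tall' -> 'taller'.

taller


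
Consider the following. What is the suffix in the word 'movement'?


The word 'movement' = 'move' (root) + '-ment' (suffix). The suffix is '-ment'.

ment


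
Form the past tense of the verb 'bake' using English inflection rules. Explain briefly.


Apply rule: Add -d (word ends in -e). 'bake' becomes 'baked'.

baked


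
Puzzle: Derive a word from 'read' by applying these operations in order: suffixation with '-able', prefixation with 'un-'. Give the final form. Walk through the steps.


Step 1: Add suffix '-able' to 'read' = 'readable'
Step 2: Add prefix 'un-' to 'readable' = 'unreadable'

unreadable


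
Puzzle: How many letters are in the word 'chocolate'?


Spell out 'chocolate' and number each letter: c(1), h(2), o(3), c(4), o(5), l(6), a(7), t(8), e(9). Total: 9 letters.

9


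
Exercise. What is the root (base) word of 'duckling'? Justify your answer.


Remove suffix '-ling' from 'duckling' to get root 'duck'.

duck


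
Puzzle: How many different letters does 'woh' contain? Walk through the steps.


Unique letters in 'woh': {h, o, w} = 3 distinct letters.

3


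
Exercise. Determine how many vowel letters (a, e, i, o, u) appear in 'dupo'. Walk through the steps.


Vowels in 'dupo': u, o = 2 vowels.

2


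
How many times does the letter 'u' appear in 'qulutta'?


Letter 'u' in 'qulutta': found at position(s) 2, 4 = 2 occurrence(s).

2


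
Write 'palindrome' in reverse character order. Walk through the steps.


Reverse 'palindrome' character by character: 'emordnilap'.

emordnilap


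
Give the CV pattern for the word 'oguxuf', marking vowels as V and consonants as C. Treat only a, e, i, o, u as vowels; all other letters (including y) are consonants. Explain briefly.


Letter mapping: o = V, g = C, u = V, x = C, u = V, f = C.

VCVCVC


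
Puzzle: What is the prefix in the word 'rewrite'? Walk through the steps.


The word 'rewrite' = 're' (prefix) + 'write' (root). The prefix is 're'.

re


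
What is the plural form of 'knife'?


Apply rule: Change -fe to -ves. 'knife' becomes 'knives'.

knives


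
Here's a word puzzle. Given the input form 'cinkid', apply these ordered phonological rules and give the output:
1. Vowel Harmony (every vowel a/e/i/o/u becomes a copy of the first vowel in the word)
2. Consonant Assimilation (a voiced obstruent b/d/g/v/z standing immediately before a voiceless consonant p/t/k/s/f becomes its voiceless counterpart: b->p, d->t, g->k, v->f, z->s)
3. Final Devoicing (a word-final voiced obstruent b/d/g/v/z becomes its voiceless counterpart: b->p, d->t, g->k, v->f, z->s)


Starting form: 'cinkid'
Rule 1: Vowel Harmony: all vowels already match. No change.
Rule 2: Consonant Assimilation: no voiced obstruent (b/d/g/v/z) stands immediately before a voiceless consonant (p/t/k/s/f). No change.
Rule 3: Final Devoicing: word-final voiced obstruent 'd' becomes voiceless 't'. 'cinkid' -> 'cinkit'
Final form: 'cinkit'

cinkit


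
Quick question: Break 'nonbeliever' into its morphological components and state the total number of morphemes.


Step 1: Identify prefix: 'non' (meaning: not)
Step 2: Identify root: 'believe'
Step 3: Identify suffix(es): 'er'
Decomposition: non- (prefix: not) + believe (root) + -er (suffix: one who)
Total morphemes: 3

3 morphemes (non- (prefix: not) + believe (root) + -er (suffix: one who))


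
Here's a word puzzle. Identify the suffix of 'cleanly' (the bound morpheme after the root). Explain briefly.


The word 'cleanly' = 'clean' (root) + '-ly' (suffix). The suffix is '-ly'.

ly


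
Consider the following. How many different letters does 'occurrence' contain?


Unique letters in 'occurrence': {c, e, n, o, r, u} = 6 distinct letters.

6


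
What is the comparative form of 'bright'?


Apply comparative formation (add -er): 'bright' -> 'brighter'.

brighter


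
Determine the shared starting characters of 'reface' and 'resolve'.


Compare from the start: 2 characters match: 're'. Mismatch at position 3: 'f' vs 's'.

re


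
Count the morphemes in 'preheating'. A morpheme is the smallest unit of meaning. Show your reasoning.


Decomposition: pre- (prefix) + heat (root) + -ing (suffix) = 3 morpheme(s)

3 morphemes


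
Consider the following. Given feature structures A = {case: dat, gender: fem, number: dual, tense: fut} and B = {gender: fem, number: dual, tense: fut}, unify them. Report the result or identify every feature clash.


Compare features:
case: A=dat vs B=_ -> unified: dat
gender: A=fem vs B=fem -> unified: fem
number: A=dual vs B=dual -> unified: dual
tense: A=fut vs B=fut -> unified: fut
No clashes found.

Unified: {case: dat, gender: fem, number: dual, tense: fut}


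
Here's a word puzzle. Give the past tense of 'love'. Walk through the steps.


Apply rule: Add -d (word ends in -e). 'love' becomes 'loved'.

loved


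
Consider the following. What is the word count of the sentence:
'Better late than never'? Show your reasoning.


Split into words: Better | late | than | never = 4 words.

4


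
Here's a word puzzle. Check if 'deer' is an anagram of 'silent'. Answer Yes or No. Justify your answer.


Sorted letters of 'deer': 'deer'
Sorted letters of 'silent': 'eilnst'
They do not match.

No


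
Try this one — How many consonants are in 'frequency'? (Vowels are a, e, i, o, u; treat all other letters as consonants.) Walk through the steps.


Consonants in 'frequency': f, r, q, n, c, y = 6 consonants.

6


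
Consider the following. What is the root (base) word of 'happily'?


Remove suffix '-ly' from 'happily' to get root 'happy'.

happy


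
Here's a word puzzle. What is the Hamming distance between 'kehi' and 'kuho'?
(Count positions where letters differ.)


Alignment:
Position 1: 'k' vs 'k' = match
Position 2: 'e' vs 'u' = DIFFER
Position 3: 'h' vs 'h' = match
Position 4: 'i' vs 'o' = DIFFER
Total differences: 2

2


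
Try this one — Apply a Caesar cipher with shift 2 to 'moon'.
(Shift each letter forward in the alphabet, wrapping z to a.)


Shift each letter by 2: m -> o, o -> q, o -> q, n -> p. Result: 'oqqp'.

oqqp


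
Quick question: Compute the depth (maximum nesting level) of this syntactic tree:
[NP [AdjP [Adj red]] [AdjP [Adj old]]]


Count bracket nesting levels:
'[' at pos 0: depth = 1
'[' at pos 4: depth = 2
'[' at pos 10: depth = 3
'[' at pos 21: depth = 2
'[' at pos 27: depth = 3
Maximum depth reached: 3

3


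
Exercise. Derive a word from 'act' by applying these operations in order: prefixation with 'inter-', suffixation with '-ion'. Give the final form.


Step 1: Add prefix 'inter-' to 'act' = 'interact'
Step 2: Add suffix '-ion' to 'interact' = 'interaction'

interaction


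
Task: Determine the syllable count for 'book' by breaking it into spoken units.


Break 'book' into syllables: book -> book = 1 syllable

1 syllable


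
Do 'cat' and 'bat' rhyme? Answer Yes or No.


Rime (stressed vowel + following sounds) of 'cat': -at = /æt/
Rime of 'bat': -at = /æt/
/æt/ and /æt/ are the same ending sound, so the words rhyme.

Yes


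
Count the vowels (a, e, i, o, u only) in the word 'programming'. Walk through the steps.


Vowels in 'programming': o, a, i = 3 vowels.

3


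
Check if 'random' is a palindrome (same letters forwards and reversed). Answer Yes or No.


Forward: 'random'
Reversed: 'modnar'
They differ.

No


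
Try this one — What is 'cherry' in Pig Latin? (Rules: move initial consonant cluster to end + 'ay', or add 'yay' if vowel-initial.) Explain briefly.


'cherry': move consonant cluster 'ch' to end and add 'ay': 'errychay'.

errychay


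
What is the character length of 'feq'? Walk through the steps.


Spell out 'feq' and number each letter: f(1), e(2), q(3). Total: 3 letters.

3


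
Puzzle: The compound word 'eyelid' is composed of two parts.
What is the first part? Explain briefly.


Split 'eyelid' into 'eye' + 'lid'. The first part is 'eye'.

eye


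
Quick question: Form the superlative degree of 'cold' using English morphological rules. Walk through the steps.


Apply superlative formation (add -est): 'cold' -> 'coldest'.

coldest


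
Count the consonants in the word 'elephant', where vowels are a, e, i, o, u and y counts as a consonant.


Consonants in 'elephant': l, p, h, n, t = 5 consonants.

5


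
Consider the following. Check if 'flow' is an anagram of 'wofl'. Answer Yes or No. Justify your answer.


Sorted letters of 'flow': 'flow'
Sorted letters of 'wofl': 'flow'
They match.

Yes


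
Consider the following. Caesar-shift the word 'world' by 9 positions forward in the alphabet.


Shift each letter by 9: w -> f, o -> x, r -> a, l -> u, d -> m. Result: 'fxaum'.

fxaum


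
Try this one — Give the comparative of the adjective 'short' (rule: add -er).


Apply comparative formation (add -er): 'short' -> 'shorter'.

shorter


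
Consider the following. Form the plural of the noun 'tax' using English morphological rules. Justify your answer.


Apply rule: Add -es (sibilant/fricative ending). 'tax' becomes 'taxes'.

taxes


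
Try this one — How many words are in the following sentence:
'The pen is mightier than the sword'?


Split into words: The | pen | is | mightier | than | the | sword = 7 words.

7


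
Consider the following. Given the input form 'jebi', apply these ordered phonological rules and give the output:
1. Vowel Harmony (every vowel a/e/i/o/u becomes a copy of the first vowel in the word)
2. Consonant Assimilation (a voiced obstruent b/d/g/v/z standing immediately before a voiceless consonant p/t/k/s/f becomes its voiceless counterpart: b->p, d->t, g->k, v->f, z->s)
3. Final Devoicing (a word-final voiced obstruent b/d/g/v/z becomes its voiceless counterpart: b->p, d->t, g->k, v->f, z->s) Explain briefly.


Starting form: 'jebi'
Rule 1: Vowel Harmony: all vowels become 'e' (matching first vowel). 'jebi' -> 'jebe'
Rule 2: Consonant Assimilation: no voiced obstruent (b/d/g/v/z) stands immediately before a voiceless consonant (p/t/k/s/f). No change.
Rule 3: Final Devoicing: the word ends in the vowel 'e', not a consonant. No change.
Final form: 'jebe'

jebe


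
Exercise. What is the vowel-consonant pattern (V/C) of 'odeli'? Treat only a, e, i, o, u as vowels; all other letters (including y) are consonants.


Letter mapping: o = V, d = C, e = V, l = C, i = V.

VCVCV


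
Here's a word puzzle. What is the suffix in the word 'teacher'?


The word 'teacher' = 'teach' (root) + '-er' (suffix). The suffix is '-er'.

er


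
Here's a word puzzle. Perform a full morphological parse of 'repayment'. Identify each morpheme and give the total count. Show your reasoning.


Step 1: Identify prefix: 're' (meaning: again)
Step 2: Identify root: 'pay'
Step 3: Identify suffix(es): 'ment'
Decomposition: re- (prefix: again) + pay (root) + -ment (suffix: action/result)
Total morphemes: 3

3 morphemes (re- (prefix: again) + pay (root) + -ment (suffix: action/result))


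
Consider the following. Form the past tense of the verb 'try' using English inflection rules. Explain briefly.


Apply rule: Change -y to -ied. 'try' becomes 'tried'.

tried


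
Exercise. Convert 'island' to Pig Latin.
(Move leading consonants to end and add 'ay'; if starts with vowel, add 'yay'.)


'island' starts with a vowel, so add 'yay': 'islandyay'.

islandyay


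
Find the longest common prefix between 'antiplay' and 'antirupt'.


Compare from the start: 4 characters match: 'anti'. Mismatch at position 5: 'p' vs 'r'.

anti


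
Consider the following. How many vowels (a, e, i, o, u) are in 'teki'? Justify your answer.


Vowels in 'teki': e, i = 2 vowels.

2


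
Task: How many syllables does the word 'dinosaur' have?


Break 'dinosaur' into syllables: di-no-saur -> di | no | saur = 3 syllables

3 syllables


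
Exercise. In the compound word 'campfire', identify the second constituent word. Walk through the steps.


Split 'campfire' into 'camp' + 'fire'. The second part is 'fire'.

fire


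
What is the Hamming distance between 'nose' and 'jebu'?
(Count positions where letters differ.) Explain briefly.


Alignment:
Position 1: 'n' vs 'j' = DIFFER
Position 2: 'o' vs 'e' = DIFFER
Position 3: 's' vs 'b' = DIFFER
Position 4: 'e' vs 'u' = DIFFER
Total differences: 4

4


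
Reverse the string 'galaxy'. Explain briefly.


Reverse 'galaxy' character by character: 'yxalag'.

yxalag


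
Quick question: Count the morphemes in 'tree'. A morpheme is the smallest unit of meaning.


Decomposition: tree (free morpheme) = 1 morpheme(s)

1 morphemes


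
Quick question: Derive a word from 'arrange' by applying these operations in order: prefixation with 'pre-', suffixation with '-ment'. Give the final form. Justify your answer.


Step 1: Add prefix 'pre-' to 'arrange' = 'prearrange'
Step 2: Add suffix '-ment' to 'prearrange' = 'prearrangement'

prearrangement


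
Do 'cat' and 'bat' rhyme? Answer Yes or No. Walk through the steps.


Rime (stressed vowel + following sounds) of 'cat': -at = /æt/
Rime of 'bat': -at = /æt/
/æt/ and /æt/ are the same ending sound, so the words rhyme.

Yes


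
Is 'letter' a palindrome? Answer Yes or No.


Forward: 'letter'
Reversed: 'rettel'
They differ.

No


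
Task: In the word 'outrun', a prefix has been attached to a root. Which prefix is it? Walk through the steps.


The word 'outrun' = 'out' (prefix) + 'run' (root). The prefix is 'out'.

out


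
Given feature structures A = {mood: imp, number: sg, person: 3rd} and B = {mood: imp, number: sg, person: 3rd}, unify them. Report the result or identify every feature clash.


Compare features:
mood: A=imp vs B=imp -> unified: imp
number: A=sg vs B=sg -> unified: sg
person: A=3rd vs B=3rd -> unified: 3rd
No clashes found.

Unified: {mood: imp, number: sg, person: 3rd}


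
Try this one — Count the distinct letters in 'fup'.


Unique letters in 'fup': {f, p, u} = 3 distinct letters.

3


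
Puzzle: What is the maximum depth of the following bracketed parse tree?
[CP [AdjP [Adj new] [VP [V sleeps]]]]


Count bracket nesting levels:
'[' at pos 0: depth = 1
'[' at pos 4: depth = 2
'[' at pos 10: depth = 3
'[' at pos 20: depth = 3
'[' at pos 24: depth = 4
Maximum depth reached: 4

4


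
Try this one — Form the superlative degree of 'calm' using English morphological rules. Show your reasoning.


Apply superlative formation (add -est): 'calm' -> 'calmest'.

calmest


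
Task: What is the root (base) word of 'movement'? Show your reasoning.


Remove suffix '-ment' from 'movement' to get root 'move'.

move


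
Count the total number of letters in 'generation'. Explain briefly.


Spell out 'generation' and number each letter: g(1), e(2), n(3), e(4), r(5), a(6), t(7), i(8), o(9), n(10). Total: 10 letters.

10


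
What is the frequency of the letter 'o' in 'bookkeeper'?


Letter 'o' in 'bookkeeper': found at position(s) 2, 3 = 2 occurrence(s).

2


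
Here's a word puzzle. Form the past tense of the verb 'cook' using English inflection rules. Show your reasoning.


Apply rule: Add -ed. 'cook' becomes 'cooked'.

cooked


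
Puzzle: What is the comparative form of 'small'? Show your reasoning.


Apply comparative formation (add -er): 'small' -> 'smaller'.

smaller


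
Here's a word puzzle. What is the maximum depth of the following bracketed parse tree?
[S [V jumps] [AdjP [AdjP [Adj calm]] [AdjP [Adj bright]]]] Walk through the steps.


Count bracket nesting levels:
'[' at pos 0: depth = 1
'[' at pos 3: depth = 2
'[' at pos 13: depth = 2
'[' at pos 19: depth = 3
'[' at pos 25: depth = 4
'[' at pos 37: depth = 3
'[' at pos 43: depth = 4
Maximum depth reached: 4

4


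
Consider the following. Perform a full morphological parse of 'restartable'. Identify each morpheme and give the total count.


Step 1: Identify prefix: 're' (meaning: again)
Step 2: Identify root: 'start'
Step 3: Identify suffix(es): 'able'
Decomposition: re- (prefix: again) + start (root) + -able (suffix: capable of)
Total morphemes: 3

3 morphemes (re- (prefix: again) + start (root) + -able (suffix: capable of))


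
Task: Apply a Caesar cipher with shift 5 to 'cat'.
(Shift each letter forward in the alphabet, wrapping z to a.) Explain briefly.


Shift each letter by 5: c -> h, a -> f, t -> y. Result: 'hfy'.

hfy


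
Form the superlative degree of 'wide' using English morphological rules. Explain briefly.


Apply superlative formation (ends in e: add -st): 'wide' -> 'widest'.

widest


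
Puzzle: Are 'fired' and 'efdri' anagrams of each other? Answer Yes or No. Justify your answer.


Sorted letters of 'fired': 'defir'
Sorted letters of 'efdri': 'defir'
They match.

Yes


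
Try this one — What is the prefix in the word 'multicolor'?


The word 'multicolor' = 'multi' (prefix) + 'color' (root). The prefix is 'multi'.

multi


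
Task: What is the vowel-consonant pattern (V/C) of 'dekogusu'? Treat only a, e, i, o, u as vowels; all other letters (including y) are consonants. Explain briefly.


Letter mapping: d = C, e = V, k = C, o = V, g = C, u = V, s = C, u = V.

CVCVCVCV


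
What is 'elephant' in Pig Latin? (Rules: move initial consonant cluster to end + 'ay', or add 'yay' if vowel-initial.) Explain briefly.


'elephant' starts with a vowel, so add 'yay': 'elephantyay'.

elephantyay


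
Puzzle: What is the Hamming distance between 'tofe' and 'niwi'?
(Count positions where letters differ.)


Alignment:
Position 1: 't' vs 'n' = DIFFER
Position 2: 'o' vs 'i' = DIFFER
Position 3: 'f' vs 'w' = DIFFER
Position 4: 'e' vs 'i' = DIFFER
Total differences: 4

4


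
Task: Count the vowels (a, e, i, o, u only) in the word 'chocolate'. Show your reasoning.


Vowels in 'chocolate': o, o, a, e = 4 vowels.

4


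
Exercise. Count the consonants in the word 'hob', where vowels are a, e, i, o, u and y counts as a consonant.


Consonants in 'hob': h, b = 2 consonants.

2


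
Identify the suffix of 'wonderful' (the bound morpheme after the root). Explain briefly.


The word 'wonderful' = 'wonder' (root) + '-ful' (suffix). The suffix is '-ful'.

ful


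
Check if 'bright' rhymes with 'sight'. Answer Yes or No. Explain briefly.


Rime (stressed vowel + following sounds) of 'bright': -ight = /aɪt/
Rime of 'sight': -ight = /aɪt/
/aɪt/ and /aɪt/ are the same ending sound, so the words rhyme.

Yes


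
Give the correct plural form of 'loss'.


Apply rule: Add -es (sibilant/fricative ending). 'loss' becomes 'losses'.

losses


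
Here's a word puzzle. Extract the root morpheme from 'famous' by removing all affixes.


Remove suffix '-ous' from 'famous' to get root 'fame'.

fame


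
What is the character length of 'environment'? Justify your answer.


Spell out 'environment' and number each letter: e(1), n(2), v(3), i(4), r(5), o(6), n(7), m(8), e(9), n(10), t(11). Total: 11 letters.

11


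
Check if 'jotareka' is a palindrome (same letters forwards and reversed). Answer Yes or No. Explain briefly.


Forward: 'jotareka'
Reversed: 'akeratoj'
They differ.

No


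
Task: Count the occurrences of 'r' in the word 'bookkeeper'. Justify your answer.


Letter 'r' in 'bookkeeper': found at position(s) 10 = 1 occurrence(s).

1


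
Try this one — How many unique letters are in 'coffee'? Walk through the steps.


Unique letters in 'coffee': {c, e, f, o} = 4 distinct letters.

4


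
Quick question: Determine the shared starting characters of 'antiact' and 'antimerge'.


Compare from the start: 4 characters match: 'anti'. Mismatch at position 5: 'a' vs 'm'.

anti


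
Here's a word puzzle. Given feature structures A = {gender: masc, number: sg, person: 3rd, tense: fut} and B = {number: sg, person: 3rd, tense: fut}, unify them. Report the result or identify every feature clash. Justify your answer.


Compare features:
gender: A=masc vs B=_ -> unified: masc
number: A=sg vs B=sg -> unified: sg
person: A=3rd vs B=3rd -> unified: 3rd
tense: A=fut vs B=fut -> unified: fut
No clashes found.

Unified: {gender: masc, number: sg, person: 3rd, tense: fut}


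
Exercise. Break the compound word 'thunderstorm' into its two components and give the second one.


Split 'thunderstorm' into 'thunder' + 'storm'. The second part is 'storm'.

storm


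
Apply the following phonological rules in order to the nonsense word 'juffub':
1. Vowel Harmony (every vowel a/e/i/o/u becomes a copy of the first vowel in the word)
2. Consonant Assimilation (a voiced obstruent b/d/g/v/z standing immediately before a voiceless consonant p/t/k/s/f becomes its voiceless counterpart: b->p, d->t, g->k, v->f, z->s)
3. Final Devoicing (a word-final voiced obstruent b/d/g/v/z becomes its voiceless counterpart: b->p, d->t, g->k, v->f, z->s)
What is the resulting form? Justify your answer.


Starting form: 'juffub'
Rule 1: Vowel Harmony: all vowels already match. No change.
Rule 2: Consonant Assimilation: no voiced obstruent (b/d/g/v/z) stands immediately before a voiceless consonant (p/t/k/s/f). No change.
Rule 3: Final Devoicing: word-final voiced obstruent 'b' becomes voiceless 'p'. 'juffub' -> 'juffup'
Final form: 'juffup'

juffup


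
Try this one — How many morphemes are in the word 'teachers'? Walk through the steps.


Decomposition: teach (root) + -er (suffix) + -s (plural) = 3 morpheme(s)

3 morphemes


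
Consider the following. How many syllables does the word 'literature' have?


Break 'literature' into syllables: lit-er-a-ture -> lit | er | a | ture = 4 syllables

4 syllables


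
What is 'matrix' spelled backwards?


Reverse 'matrix' character by character: 'xirtam'.

xirtam


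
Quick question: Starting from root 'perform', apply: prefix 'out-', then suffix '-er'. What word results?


Step 1: Add prefix 'out-' to 'perform' = 'outperform'
Step 2: Add suffix '-er' to 'outperform' = 'outperformer'

outperformer


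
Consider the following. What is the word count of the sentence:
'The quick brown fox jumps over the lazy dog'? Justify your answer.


Split into words: The | quick | brown | fox | jumps | over | the | lazy | dog = 9 words.

9


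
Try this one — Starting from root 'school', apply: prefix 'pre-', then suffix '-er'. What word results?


Step 1: Add prefix 'pre-' to 'school' = 'preschool'
Step 2: Add suffix '-er' to 'preschool' = 'preschooler'

preschooler


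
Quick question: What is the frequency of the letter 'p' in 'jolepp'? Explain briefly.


Letter 'p' in 'jolepp': found at position(s) 5, 6 = 2 occurrence(s).

2


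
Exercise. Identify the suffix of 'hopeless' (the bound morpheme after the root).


The word 'hopeless' = 'hope' (root) + '-less' (suffix). The suffix is '-less'.

less


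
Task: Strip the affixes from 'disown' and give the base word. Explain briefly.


Remove prefix 'dis' from 'disown' to get root 'own'.

own


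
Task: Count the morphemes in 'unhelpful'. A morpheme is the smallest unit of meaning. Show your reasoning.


Decomposition: un- (prefix) + help (root) + -ful (suffix) = 3 morpheme(s)

3 morphemes


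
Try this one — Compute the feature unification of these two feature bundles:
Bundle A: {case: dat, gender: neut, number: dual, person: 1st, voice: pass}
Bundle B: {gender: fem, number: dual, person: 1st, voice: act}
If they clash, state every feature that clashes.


Compare features:
case: A=dat vs B=_ -> unified: dat
gender: A=neut vs B=fem -> CLASH
number: A=dual vs B=dual -> unified: dual
person: A=1st vs B=1st -> unified: 1st
voice: A=pass vs B=act -> CLASH
Clashes detected on features 'gender' (neut vs fem) and 'voice' (pass vs act); unification fails.

CLASH on 'gender' (neut vs fem) and 'voice' (pass vs act)


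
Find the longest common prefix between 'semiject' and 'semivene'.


Compare from the start: 4 characters match: 'semi'. Mismatch at position 5: 'j' vs 'v'.

semi


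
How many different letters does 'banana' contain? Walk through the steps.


Unique letters in 'banana': {a, b, n} = 3 distinct letters.

3


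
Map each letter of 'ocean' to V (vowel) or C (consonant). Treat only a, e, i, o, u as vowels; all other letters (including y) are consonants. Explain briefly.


Letter mapping: o = V, c = C, e = V, a = V, n = C.

VCVVC


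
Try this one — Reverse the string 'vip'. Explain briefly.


Reverse 'vip' character by character: 'piv'.

piv


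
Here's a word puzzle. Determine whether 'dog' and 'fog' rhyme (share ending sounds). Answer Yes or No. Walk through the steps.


Rime (stressed vowel + following sounds) of 'dog': -og = /ɒg/
Rime of 'fog': -og = /ɒg/
/ɒg/ and /ɒg/ are the same ending sound, so the words rhyme.

Yes


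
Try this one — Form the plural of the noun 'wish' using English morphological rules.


Apply rule: Add -es (sibilant/fricative ending). 'wish' becomes 'wishes'.

wishes


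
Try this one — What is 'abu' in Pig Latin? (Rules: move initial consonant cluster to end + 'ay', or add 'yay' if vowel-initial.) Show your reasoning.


'abu' starts with a vowel, so add 'yay': 'abuyay'.

abuyay


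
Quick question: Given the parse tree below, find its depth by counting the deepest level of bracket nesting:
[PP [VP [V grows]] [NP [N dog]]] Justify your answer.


Count bracket nesting levels:
'[' at pos 0: depth = 1
'[' at pos 4: depth = 2
'[' at pos 8: depth = 3
'[' at pos 19: depth = 2
'[' at pos 23: depth = 3
Maximum depth reached: 3

3


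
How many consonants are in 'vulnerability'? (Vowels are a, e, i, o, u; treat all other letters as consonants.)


Consonants in 'vulnerability': v, l, n, r, b, l, t, y = 8 consonants.

8


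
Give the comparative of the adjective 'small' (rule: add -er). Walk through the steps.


Apply comparative formation (add -er): 'small' -> 'smaller'.

smaller


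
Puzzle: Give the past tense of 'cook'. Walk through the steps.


Apply rule: Add -ed. 'cook' becomes 'cooked'.

cooked


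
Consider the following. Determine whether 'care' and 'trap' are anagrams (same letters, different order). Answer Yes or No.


Sorted letters of 'care': 'acer'
Sorted letters of 'trap': 'aprt'
They do not match.

No


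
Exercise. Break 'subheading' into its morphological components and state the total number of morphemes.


Step 1: Identify prefix: 'sub' (meaning: below)
Step 2: Identify root: 'head'
Step 3: Identify suffix(es): 'ing'
Decomposition: sub- (prefix: below) + head (root) + -ing (suffix: ongoing/result)
Total morphemes: 3

3 morphemes (sub- (prefix: below) + head (root) + -ing (suffix: ongoing/result))


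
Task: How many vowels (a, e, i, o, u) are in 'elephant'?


Vowels in 'elephant': e, e, a = 3 vowels.

3


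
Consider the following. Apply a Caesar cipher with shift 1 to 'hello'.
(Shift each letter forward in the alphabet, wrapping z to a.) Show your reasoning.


Shift each letter by 1: h -> i, e -> f, l -> m, l -> m, o -> p. Result: 'ifmmp'.

ifmmp


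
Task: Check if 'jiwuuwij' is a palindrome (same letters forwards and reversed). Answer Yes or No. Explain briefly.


Forward: 'jiwuuwij'
Reversed: 'jiwuuwij'
They are identical.

Yes


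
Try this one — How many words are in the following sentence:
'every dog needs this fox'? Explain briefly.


Split into words: every | dog | needs | this | fox = 5 words.

5


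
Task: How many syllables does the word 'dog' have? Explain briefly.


Break 'dog' into syllables: dog -> dog = 1 syllable

1 syllable


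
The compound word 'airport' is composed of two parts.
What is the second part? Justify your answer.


Split 'airport' into 'air' + 'port'. The second part is 'port'.

port


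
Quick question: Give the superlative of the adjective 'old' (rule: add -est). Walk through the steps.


Apply superlative formation (add -est): 'old' -> 'oldest'.

oldest


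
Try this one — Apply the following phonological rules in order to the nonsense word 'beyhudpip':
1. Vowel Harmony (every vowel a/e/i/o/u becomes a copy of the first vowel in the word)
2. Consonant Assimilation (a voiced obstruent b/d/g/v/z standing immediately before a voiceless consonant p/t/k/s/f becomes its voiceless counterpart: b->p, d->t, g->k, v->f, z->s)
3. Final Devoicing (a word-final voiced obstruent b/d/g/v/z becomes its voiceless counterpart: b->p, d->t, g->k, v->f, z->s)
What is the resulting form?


Starting form: 'beyhudpip'
Rule 1: Vowel Harmony: all vowels become 'e' (matching first vowel). 'beyhudpip' -> 'beyhedpep'
Rule 2: Consonant Assimilation: voiced obstruent before voiceless consonant becomes voiceless ('dp' -> 'tp'). 'beyhedpep' -> 'beyhetpep'
Rule 3: Final Devoicing: final consonant 'p' is not one of the voiced obstruents b/d/g/v/z. No change.
Final form: 'beyhetpep'

beyhetpep


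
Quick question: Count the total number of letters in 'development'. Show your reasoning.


Spell out 'development' and number each letter: d(1), e(2), v(3), e(4), l(5), o(6), p(7), m(8), e(9), n(10), t(11). Total: 11 letters.

11


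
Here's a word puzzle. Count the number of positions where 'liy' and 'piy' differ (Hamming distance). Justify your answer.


Alignment:
Position 1: 'l' vs 'p' = DIFFER
Position 2: 'i' vs 'i' = match
Position 3: 'y' vs 'y' = match
Total differences: 1

1


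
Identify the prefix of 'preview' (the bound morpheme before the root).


The word 'preview' = 'pre' (prefix) + 'view' (root). The prefix is 'pre'.

pre


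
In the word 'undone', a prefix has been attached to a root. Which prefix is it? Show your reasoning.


The word 'undone' = 'un' (prefix) + 'done' (root). The prefix is 'un'.

un


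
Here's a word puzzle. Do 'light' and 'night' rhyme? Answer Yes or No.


Rime (stressed vowel + following sounds) of 'light': -ight = /aɪt/
Rime of 'night': -ight = /aɪt/
/aɪt/ and /aɪt/ are the same ending sound, so the words rhyme.

Yes


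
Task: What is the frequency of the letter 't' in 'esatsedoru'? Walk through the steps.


Letter 't' in 'esatsedoru': found at position(s) 4 = 1 occurrence(s).

1


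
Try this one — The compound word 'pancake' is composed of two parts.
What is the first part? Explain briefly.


Split 'pancake' into 'pan' + 'cake'. The first part is 'pan'.

pan


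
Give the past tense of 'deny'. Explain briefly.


Apply rule: Change -y to -ied. 'deny' becomes 'denied'.

denied


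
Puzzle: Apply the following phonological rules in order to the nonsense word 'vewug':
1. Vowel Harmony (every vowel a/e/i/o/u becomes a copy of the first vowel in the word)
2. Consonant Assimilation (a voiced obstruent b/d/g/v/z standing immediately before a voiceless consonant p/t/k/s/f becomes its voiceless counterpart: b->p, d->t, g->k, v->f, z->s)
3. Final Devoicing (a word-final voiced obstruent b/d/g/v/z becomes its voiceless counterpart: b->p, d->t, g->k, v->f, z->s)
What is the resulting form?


Starting form: 'vewug'
Rule 1: Vowel Harmony: all vowels become 'e' (matching first vowel). 'vewug' -> 'veweg'
Rule 2: Consonant Assimilation: no voiced obstruent (b/d/g/v/z) stands immediately before a voiceless consonant (p/t/k/s/f). No change.
Rule 3: Final Devoicing: word-final voiced obstruent 'g' becomes voiceless 'k'. 'veweg' -> 'vewek'
Final form: 'vewek'

vewek


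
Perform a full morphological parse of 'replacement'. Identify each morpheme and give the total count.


Step 1: Identify prefix: 're' (meaning: again)
Step 2: Identify root: 'place'
Step 3: Identify suffix(es): 'ment'
Decomposition: re- (prefix: again) + place (root) + -ment (suffix: action/result)
Total morphemes: 3

3 morphemes (re- (prefix: again) + place (root) + -ment (suffix: action/result))


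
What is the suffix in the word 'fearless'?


The word 'fearless' = 'fear' (root) + '-less' (suffix). The suffix is '-less'.

less


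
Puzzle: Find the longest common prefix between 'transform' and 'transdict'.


Compare from the start: 5 characters match: 'trans'. Mismatch at position 6: 'f' vs 'd'.

trans


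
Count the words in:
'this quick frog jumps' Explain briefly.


Split into words: this | quick | frog | jumps = 4 words.

4


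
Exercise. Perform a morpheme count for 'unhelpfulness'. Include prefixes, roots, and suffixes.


Decomposition: un- (prefix) + help (root) + -ful (suffix) + -ness (suffix) = 4 morpheme(s)

4 morphemes


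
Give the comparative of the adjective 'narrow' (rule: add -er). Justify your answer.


Apply comparative formation (add -er): 'narrow' -> 'narrower'.

narrower


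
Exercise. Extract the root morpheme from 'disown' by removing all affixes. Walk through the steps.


Remove prefix 'dis' from 'disown' to get root 'own'.

own


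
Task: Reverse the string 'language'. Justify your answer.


Reverse 'language' character by character: 'egaugnal'.

egaugnal


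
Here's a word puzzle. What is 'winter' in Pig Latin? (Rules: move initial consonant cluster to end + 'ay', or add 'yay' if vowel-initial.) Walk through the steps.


'winter': move consonant cluster 'w' to end and add 'ay': 'interway'.

interway


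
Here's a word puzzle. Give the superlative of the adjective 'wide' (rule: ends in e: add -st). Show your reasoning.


Apply superlative formation (ends in e: add -st): 'wide' -> 'widest'.

widest


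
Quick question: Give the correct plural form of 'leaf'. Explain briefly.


Apply rule: Change -f to -ves. 'leaf' becomes 'leaves'.

leaves


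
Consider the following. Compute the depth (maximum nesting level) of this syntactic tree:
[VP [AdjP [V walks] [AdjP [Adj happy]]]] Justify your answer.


Count bracket nesting levels:
'[' at pos 0: depth = 1
'[' at pos 4: depth = 2
'[' at pos 10: depth = 3
'[' at pos 20: depth = 3
'[' at pos 26: depth = 4
Maximum depth reached: 4

4


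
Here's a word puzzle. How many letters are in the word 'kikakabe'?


Spell out 'kikakabe' and number each letter: k(1), i(2), k(3), a(4), k(5), a(6), b(7), e(8). Total: 8 letters.

8
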